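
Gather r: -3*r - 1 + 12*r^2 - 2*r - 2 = 12*r^2 - 5*r - 3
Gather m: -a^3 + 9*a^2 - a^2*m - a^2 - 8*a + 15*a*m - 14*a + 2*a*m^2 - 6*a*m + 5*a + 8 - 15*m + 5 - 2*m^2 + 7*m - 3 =-a^3 + 8*a^2 - 17*a + m^2*(2*a - 2) + m*(-a^2 + 9*a - 8) + 10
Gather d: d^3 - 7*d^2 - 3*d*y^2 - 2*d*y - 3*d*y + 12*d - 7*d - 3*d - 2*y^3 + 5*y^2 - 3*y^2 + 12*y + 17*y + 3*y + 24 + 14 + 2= d^3 - 7*d^2 + d*(-3*y^2 - 5*y + 2) - 2*y^3 + 2*y^2 + 32*y + 40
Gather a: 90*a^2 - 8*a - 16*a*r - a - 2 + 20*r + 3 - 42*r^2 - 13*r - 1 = 90*a^2 + a*(-16*r - 9) - 42*r^2 + 7*r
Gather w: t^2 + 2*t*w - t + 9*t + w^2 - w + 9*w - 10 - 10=t^2 + 8*t + w^2 + w*(2*t + 8) - 20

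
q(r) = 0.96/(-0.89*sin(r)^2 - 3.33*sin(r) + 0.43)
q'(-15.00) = -0.32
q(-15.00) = 0.43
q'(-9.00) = -0.83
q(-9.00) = 0.58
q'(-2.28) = -0.21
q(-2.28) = 0.39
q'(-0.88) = 0.20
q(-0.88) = 0.39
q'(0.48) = 2.10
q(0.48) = -0.74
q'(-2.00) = -0.09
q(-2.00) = 0.35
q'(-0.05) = 8.80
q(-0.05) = 1.62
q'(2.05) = -0.21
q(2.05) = -0.30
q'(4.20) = -0.12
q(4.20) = 0.36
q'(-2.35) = -0.25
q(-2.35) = 0.41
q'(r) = 0.96*(1.78*sin(r)*cos(r) + 3.33*cos(r))/(-0.89*sin(r)^2 - 3.33*sin(r) + 0.43)^2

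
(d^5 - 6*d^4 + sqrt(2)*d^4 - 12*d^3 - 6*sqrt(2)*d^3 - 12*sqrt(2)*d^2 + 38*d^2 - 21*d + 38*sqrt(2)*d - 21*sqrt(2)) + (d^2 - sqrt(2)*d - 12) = d^5 - 6*d^4 + sqrt(2)*d^4 - 12*d^3 - 6*sqrt(2)*d^3 - 12*sqrt(2)*d^2 + 39*d^2 - 21*d + 37*sqrt(2)*d - 21*sqrt(2) - 12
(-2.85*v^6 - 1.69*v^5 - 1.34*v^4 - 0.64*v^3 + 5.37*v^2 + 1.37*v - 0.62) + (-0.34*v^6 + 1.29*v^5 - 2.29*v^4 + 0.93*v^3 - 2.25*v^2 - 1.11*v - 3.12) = -3.19*v^6 - 0.4*v^5 - 3.63*v^4 + 0.29*v^3 + 3.12*v^2 + 0.26*v - 3.74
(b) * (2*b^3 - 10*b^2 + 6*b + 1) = 2*b^4 - 10*b^3 + 6*b^2 + b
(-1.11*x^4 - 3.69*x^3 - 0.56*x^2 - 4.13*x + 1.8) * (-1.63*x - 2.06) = 1.8093*x^5 + 8.3013*x^4 + 8.5142*x^3 + 7.8855*x^2 + 5.5738*x - 3.708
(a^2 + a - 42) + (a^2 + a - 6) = 2*a^2 + 2*a - 48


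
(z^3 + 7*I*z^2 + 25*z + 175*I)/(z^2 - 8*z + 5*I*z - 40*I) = (z^2 + 2*I*z + 35)/(z - 8)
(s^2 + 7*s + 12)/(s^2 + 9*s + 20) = (s + 3)/(s + 5)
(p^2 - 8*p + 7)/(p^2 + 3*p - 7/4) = 4*(p^2 - 8*p + 7)/(4*p^2 + 12*p - 7)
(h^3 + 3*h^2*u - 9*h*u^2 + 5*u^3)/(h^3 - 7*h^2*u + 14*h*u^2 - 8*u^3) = (h^2 + 4*h*u - 5*u^2)/(h^2 - 6*h*u + 8*u^2)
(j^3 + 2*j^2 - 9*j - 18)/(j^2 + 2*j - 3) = (j^2 - j - 6)/(j - 1)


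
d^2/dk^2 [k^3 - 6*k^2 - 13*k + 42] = 6*k - 12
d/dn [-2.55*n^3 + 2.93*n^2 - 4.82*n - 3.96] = -7.65*n^2 + 5.86*n - 4.82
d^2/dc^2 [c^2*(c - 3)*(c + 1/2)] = 12*c^2 - 15*c - 3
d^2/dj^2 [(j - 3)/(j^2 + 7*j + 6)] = 2*((j - 3)*(2*j + 7)^2 - (3*j + 4)*(j^2 + 7*j + 6))/(j^2 + 7*j + 6)^3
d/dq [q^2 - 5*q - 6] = 2*q - 5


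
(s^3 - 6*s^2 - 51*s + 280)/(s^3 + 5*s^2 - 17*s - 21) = (s^2 - 13*s + 40)/(s^2 - 2*s - 3)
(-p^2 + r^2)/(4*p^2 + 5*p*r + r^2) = (-p + r)/(4*p + r)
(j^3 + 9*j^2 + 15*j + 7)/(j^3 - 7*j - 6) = (j^2 + 8*j + 7)/(j^2 - j - 6)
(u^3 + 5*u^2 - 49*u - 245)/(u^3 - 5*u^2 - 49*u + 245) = (u + 5)/(u - 5)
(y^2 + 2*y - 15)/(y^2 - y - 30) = (y - 3)/(y - 6)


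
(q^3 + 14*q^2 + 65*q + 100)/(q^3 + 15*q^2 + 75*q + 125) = (q + 4)/(q + 5)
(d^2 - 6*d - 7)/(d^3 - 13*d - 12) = (d - 7)/(d^2 - d - 12)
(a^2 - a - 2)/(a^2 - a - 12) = (-a^2 + a + 2)/(-a^2 + a + 12)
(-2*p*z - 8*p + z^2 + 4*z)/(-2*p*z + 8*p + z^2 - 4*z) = (z + 4)/(z - 4)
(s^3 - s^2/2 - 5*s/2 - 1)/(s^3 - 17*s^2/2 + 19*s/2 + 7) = (s + 1)/(s - 7)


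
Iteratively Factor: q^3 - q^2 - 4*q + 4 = (q - 1)*(q^2 - 4) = (q - 1)*(q + 2)*(q - 2)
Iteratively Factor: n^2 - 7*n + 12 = (n - 3)*(n - 4)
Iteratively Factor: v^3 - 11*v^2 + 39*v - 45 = (v - 5)*(v^2 - 6*v + 9) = (v - 5)*(v - 3)*(v - 3)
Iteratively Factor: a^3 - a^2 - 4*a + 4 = (a - 2)*(a^2 + a - 2) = (a - 2)*(a - 1)*(a + 2)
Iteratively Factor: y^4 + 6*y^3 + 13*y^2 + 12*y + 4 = (y + 2)*(y^3 + 4*y^2 + 5*y + 2) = (y + 1)*(y + 2)*(y^2 + 3*y + 2) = (y + 1)*(y + 2)^2*(y + 1)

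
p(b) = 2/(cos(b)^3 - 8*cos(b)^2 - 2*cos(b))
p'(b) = 2*(3*sin(b)*cos(b)^2 - 16*sin(b)*cos(b) - 2*sin(b))/(cos(b)^3 - 8*cos(b)^2 - 2*cos(b))^2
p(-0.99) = -0.60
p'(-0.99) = 1.48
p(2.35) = -0.69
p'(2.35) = 1.82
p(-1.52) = -16.39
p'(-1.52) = 376.12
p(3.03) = -0.29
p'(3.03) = 0.08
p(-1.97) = -4.08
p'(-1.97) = -35.86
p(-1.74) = 19.02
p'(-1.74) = -138.96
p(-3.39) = -0.31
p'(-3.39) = 0.19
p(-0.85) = -0.44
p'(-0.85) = 0.83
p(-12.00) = -0.29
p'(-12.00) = -0.31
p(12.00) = -0.29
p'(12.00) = 0.31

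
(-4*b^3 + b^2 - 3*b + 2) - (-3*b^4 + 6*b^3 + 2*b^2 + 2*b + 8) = 3*b^4 - 10*b^3 - b^2 - 5*b - 6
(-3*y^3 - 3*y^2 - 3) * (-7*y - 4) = 21*y^4 + 33*y^3 + 12*y^2 + 21*y + 12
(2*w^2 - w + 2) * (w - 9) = 2*w^3 - 19*w^2 + 11*w - 18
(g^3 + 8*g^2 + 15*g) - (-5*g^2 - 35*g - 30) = g^3 + 13*g^2 + 50*g + 30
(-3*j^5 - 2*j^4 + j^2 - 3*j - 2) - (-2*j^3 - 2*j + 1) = -3*j^5 - 2*j^4 + 2*j^3 + j^2 - j - 3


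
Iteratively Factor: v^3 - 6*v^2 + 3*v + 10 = (v - 2)*(v^2 - 4*v - 5) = (v - 5)*(v - 2)*(v + 1)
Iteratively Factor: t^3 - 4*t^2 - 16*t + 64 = (t + 4)*(t^2 - 8*t + 16) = (t - 4)*(t + 4)*(t - 4)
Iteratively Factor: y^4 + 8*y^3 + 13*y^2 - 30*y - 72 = (y + 3)*(y^3 + 5*y^2 - 2*y - 24) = (y + 3)^2*(y^2 + 2*y - 8) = (y - 2)*(y + 3)^2*(y + 4)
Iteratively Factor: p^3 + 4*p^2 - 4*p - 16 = (p + 4)*(p^2 - 4) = (p - 2)*(p + 4)*(p + 2)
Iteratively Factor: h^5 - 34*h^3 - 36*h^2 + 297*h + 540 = (h + 3)*(h^4 - 3*h^3 - 25*h^2 + 39*h + 180) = (h - 4)*(h + 3)*(h^3 + h^2 - 21*h - 45) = (h - 5)*(h - 4)*(h + 3)*(h^2 + 6*h + 9) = (h - 5)*(h - 4)*(h + 3)^2*(h + 3)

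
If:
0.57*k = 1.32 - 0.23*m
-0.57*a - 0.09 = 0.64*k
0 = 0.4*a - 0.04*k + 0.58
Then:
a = -1.34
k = 1.06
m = 3.12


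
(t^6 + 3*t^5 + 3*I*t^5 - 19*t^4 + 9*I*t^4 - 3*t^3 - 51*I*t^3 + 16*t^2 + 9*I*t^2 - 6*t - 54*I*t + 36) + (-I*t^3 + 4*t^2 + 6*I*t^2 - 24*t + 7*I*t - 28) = t^6 + 3*t^5 + 3*I*t^5 - 19*t^4 + 9*I*t^4 - 3*t^3 - 52*I*t^3 + 20*t^2 + 15*I*t^2 - 30*t - 47*I*t + 8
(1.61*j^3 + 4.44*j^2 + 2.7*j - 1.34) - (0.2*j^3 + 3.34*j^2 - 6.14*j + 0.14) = 1.41*j^3 + 1.1*j^2 + 8.84*j - 1.48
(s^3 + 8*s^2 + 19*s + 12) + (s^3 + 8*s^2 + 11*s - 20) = 2*s^3 + 16*s^2 + 30*s - 8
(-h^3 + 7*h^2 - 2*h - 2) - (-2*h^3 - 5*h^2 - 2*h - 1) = h^3 + 12*h^2 - 1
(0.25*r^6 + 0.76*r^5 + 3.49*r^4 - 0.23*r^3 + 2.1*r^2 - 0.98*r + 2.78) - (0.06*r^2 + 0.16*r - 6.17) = 0.25*r^6 + 0.76*r^5 + 3.49*r^4 - 0.23*r^3 + 2.04*r^2 - 1.14*r + 8.95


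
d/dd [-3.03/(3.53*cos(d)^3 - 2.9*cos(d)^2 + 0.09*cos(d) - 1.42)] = (-32.0877*cos(d)^2 + 17.574*cos(d) - 0.2727)*sin(d)/(3.53*cos(d)^3 - 2.9*cos(d)^2 + 0.09*cos(d) - 1.42)^2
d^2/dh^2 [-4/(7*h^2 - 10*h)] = 8*(7*h*(7*h - 10) - 4*(7*h - 5)^2)/(h^3*(7*h - 10)^3)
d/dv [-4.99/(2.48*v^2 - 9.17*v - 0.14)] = (24.7504*v - 45.7583)/(-2.48*v^2 + 9.17*v + 0.14)^2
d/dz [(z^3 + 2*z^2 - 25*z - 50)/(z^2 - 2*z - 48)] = (z^4 - 4*z^3 - 123*z^2 - 92*z + 1100)/(z^4 - 4*z^3 - 92*z^2 + 192*z + 2304)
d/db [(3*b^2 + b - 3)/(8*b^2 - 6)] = (-4*b^2 + 6*b - 3)/(2*(16*b^4 - 24*b^2 + 9))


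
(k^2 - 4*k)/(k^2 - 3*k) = (k - 4)/(k - 3)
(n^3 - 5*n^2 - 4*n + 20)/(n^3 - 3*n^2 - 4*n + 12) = (n - 5)/(n - 3)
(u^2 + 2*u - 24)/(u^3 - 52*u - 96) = (u - 4)/(u^2 - 6*u - 16)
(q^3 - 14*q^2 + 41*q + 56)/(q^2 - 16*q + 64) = (q^2 - 6*q - 7)/(q - 8)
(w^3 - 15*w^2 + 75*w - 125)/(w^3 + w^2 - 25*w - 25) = (w^2 - 10*w + 25)/(w^2 + 6*w + 5)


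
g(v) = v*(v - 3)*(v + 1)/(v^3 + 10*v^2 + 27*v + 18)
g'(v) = v*(v - 3)*(v + 1)*(-3*v^2 - 20*v - 27)/(v^3 + 10*v^2 + 27*v + 18)^2 + v*(v - 3)/(v^3 + 10*v^2 + 27*v + 18) + v*(v + 1)/(v^3 + 10*v^2 + 27*v + 18) + (v - 3)*(v + 1)/(v^3 + 10*v^2 + 27*v + 18) = 6*(2*v^2 + 6*v - 9)/(v^4 + 18*v^3 + 117*v^2 + 324*v + 324)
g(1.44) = -0.07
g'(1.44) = 0.02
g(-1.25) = 0.64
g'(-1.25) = -1.16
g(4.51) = 0.09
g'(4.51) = 0.06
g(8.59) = 0.28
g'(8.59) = 0.04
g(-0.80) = 0.27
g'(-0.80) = -0.57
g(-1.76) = 1.59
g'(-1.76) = -2.90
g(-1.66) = 1.33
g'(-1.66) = -2.39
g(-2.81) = 26.94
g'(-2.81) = -164.44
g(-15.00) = 2.50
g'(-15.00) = 0.18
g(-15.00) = 2.50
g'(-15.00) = 0.18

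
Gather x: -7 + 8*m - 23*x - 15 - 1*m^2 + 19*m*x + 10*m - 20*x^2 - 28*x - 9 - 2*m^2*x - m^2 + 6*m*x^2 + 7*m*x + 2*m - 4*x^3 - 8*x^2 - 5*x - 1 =-2*m^2 + 20*m - 4*x^3 + x^2*(6*m - 28) + x*(-2*m^2 + 26*m - 56) - 32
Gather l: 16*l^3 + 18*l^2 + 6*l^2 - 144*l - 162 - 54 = 16*l^3 + 24*l^2 - 144*l - 216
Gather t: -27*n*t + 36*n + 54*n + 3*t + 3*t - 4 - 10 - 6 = 90*n + t*(6 - 27*n) - 20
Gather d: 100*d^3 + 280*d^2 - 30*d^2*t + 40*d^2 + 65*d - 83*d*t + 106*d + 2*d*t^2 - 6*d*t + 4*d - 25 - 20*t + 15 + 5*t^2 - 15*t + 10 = 100*d^3 + d^2*(320 - 30*t) + d*(2*t^2 - 89*t + 175) + 5*t^2 - 35*t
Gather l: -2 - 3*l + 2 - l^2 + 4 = -l^2 - 3*l + 4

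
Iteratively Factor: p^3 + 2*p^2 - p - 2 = (p - 1)*(p^2 + 3*p + 2) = (p - 1)*(p + 2)*(p + 1)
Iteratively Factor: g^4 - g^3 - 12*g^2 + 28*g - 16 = (g - 2)*(g^3 + g^2 - 10*g + 8) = (g - 2)*(g + 4)*(g^2 - 3*g + 2) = (g - 2)^2*(g + 4)*(g - 1)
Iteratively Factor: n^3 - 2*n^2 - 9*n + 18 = (n + 3)*(n^2 - 5*n + 6) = (n - 3)*(n + 3)*(n - 2)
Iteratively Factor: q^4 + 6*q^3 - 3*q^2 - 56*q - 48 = (q + 4)*(q^3 + 2*q^2 - 11*q - 12) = (q - 3)*(q + 4)*(q^2 + 5*q + 4) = (q - 3)*(q + 4)^2*(q + 1)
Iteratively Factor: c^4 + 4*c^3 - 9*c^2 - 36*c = (c - 3)*(c^3 + 7*c^2 + 12*c) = c*(c - 3)*(c^2 + 7*c + 12) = c*(c - 3)*(c + 4)*(c + 3)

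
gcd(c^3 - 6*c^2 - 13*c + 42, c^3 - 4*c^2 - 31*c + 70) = c^2 - 9*c + 14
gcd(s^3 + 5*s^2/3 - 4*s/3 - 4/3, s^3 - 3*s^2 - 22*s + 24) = s - 1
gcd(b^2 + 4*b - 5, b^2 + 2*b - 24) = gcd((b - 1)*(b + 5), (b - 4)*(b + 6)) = 1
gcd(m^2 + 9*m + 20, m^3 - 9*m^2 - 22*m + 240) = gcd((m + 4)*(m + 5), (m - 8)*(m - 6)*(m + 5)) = m + 5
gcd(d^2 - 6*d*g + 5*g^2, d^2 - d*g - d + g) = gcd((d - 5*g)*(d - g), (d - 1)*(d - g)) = d - g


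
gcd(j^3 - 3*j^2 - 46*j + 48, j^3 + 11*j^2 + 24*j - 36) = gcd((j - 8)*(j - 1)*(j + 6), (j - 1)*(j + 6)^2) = j^2 + 5*j - 6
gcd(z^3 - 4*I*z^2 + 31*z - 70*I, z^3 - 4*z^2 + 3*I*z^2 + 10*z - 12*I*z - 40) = z^2 + 3*I*z + 10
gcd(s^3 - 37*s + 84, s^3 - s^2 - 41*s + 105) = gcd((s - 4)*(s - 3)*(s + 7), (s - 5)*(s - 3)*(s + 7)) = s^2 + 4*s - 21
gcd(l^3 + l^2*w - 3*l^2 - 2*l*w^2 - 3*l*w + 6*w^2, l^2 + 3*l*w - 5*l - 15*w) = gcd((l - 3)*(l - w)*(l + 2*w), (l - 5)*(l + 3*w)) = 1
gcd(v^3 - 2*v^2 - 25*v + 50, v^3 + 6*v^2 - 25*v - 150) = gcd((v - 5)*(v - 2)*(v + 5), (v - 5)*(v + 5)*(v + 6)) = v^2 - 25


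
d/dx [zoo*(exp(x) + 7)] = zoo*exp(x)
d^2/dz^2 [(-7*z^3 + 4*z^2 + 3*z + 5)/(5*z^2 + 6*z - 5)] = 2*(-472*z^3 + 1305*z^2 + 150*z + 495)/(125*z^6 + 450*z^5 + 165*z^4 - 684*z^3 - 165*z^2 + 450*z - 125)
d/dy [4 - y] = -1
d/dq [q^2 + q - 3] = 2*q + 1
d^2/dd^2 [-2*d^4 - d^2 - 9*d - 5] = -24*d^2 - 2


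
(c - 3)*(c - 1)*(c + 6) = c^3 + 2*c^2 - 21*c + 18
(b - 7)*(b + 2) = b^2 - 5*b - 14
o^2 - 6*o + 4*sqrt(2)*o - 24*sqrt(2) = (o - 6)*(o + 4*sqrt(2))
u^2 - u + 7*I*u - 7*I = (u - 1)*(u + 7*I)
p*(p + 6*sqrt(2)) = p^2 + 6*sqrt(2)*p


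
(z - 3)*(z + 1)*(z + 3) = z^3 + z^2 - 9*z - 9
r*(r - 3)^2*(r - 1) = r^4 - 7*r^3 + 15*r^2 - 9*r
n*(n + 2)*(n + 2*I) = n^3 + 2*n^2 + 2*I*n^2 + 4*I*n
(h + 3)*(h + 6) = h^2 + 9*h + 18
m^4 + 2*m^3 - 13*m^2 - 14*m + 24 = (m - 3)*(m - 1)*(m + 2)*(m + 4)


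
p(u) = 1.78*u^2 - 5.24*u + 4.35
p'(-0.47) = -6.91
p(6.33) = 42.50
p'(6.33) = 17.29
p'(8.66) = 25.59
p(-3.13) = 38.19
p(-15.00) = 483.45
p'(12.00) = 37.48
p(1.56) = 0.51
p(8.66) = 92.46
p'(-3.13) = -16.38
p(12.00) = 197.79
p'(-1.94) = -12.15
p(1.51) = 0.50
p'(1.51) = 0.14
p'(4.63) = 11.24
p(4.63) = 18.25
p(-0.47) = 7.21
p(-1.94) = 21.21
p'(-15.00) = -58.64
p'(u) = 3.56*u - 5.24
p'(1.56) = 0.31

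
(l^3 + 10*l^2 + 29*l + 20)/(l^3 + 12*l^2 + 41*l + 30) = (l + 4)/(l + 6)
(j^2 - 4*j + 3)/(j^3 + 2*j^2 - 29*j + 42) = (j - 1)/(j^2 + 5*j - 14)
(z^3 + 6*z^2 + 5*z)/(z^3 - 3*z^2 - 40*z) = (z + 1)/(z - 8)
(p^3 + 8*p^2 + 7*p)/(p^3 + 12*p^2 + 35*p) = (p + 1)/(p + 5)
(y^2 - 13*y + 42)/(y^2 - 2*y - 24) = (y - 7)/(y + 4)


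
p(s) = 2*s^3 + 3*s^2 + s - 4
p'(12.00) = 937.00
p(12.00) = 3896.00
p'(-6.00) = 181.00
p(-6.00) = -334.00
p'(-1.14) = 1.96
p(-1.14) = -4.20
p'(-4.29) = 85.68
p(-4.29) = -110.98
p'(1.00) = 13.00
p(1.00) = 2.00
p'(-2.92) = 34.64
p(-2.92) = -31.13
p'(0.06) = 1.38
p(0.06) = -3.93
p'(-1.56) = 6.24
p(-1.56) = -5.85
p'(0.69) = 8.00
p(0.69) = -1.22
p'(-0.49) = -0.50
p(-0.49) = -4.00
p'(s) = 6*s^2 + 6*s + 1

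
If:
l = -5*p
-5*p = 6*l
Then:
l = 0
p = 0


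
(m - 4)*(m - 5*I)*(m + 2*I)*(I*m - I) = I*m^4 + 3*m^3 - 5*I*m^3 - 15*m^2 + 14*I*m^2 + 12*m - 50*I*m + 40*I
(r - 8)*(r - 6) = r^2 - 14*r + 48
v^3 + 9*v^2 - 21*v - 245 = (v - 5)*(v + 7)^2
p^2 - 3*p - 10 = (p - 5)*(p + 2)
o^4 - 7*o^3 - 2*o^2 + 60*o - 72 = (o - 6)*(o - 2)^2*(o + 3)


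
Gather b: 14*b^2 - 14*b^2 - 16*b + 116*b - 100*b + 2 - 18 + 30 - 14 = 0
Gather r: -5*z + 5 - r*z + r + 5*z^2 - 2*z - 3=r*(1 - z) + 5*z^2 - 7*z + 2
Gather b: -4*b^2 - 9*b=-4*b^2 - 9*b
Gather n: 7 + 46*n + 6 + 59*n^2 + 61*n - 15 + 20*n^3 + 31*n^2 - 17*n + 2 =20*n^3 + 90*n^2 + 90*n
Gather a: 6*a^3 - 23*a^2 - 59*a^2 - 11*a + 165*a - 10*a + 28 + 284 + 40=6*a^3 - 82*a^2 + 144*a + 352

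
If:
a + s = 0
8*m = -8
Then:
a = -s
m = -1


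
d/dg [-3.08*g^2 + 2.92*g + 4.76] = 2.92 - 6.16*g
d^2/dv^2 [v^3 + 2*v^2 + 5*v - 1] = 6*v + 4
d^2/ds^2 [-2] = 0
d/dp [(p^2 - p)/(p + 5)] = (p^2 + 10*p - 5)/(p^2 + 10*p + 25)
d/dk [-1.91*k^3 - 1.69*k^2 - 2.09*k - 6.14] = -5.73*k^2 - 3.38*k - 2.09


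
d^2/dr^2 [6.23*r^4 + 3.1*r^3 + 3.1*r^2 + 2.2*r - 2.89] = 74.76*r^2 + 18.6*r + 6.2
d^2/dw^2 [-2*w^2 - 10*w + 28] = -4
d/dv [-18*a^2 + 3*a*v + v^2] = 3*a + 2*v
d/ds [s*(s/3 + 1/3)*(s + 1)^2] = (s + 1)^2*(4*s + 1)/3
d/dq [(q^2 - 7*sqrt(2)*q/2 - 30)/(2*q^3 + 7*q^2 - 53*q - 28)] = ((4*q - 7*sqrt(2))*(2*q^3 + 7*q^2 - 53*q - 28) + (-2*q^2 + 7*sqrt(2)*q + 60)*(6*q^2 + 14*q - 53))/(2*(2*q^3 + 7*q^2 - 53*q - 28)^2)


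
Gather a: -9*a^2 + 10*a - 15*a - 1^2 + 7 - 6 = -9*a^2 - 5*a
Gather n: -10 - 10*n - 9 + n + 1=-9*n - 18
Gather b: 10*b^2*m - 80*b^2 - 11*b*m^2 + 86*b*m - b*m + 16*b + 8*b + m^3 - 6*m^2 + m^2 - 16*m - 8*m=b^2*(10*m - 80) + b*(-11*m^2 + 85*m + 24) + m^3 - 5*m^2 - 24*m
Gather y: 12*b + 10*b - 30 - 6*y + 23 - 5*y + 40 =22*b - 11*y + 33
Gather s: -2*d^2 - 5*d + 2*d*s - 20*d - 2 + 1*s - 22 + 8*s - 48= -2*d^2 - 25*d + s*(2*d + 9) - 72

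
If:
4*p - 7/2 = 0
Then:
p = 7/8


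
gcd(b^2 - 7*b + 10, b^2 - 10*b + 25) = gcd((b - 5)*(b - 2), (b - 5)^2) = b - 5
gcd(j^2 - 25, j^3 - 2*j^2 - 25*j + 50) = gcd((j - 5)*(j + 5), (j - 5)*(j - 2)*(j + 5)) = j^2 - 25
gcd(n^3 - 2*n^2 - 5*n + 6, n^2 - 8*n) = 1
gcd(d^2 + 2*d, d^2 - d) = d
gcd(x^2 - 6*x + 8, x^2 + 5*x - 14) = x - 2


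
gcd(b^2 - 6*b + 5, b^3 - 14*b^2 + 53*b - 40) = b^2 - 6*b + 5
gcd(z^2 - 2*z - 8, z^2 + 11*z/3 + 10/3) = z + 2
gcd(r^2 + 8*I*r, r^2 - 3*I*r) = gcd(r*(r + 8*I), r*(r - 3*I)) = r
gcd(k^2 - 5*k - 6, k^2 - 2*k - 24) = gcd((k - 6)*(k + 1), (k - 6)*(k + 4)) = k - 6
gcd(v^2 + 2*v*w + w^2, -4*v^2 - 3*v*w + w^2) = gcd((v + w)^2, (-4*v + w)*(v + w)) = v + w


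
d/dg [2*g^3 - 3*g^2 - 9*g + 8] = 6*g^2 - 6*g - 9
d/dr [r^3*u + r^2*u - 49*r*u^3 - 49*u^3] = u*(3*r^2 + 2*r - 49*u^2)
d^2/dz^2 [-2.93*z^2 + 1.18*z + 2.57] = -5.86000000000000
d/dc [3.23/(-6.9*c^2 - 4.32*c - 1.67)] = (44.574*c + 13.9536)/(6.9*c^2 + 4.32*c + 1.67)^2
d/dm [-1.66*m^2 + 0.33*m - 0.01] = 0.33 - 3.32*m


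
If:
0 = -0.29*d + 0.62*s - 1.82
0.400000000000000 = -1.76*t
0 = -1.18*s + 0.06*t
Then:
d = -6.30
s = -0.01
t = -0.23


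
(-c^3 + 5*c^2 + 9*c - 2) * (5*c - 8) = -5*c^4 + 33*c^3 + 5*c^2 - 82*c + 16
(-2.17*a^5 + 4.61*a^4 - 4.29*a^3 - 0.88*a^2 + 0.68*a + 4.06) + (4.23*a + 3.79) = -2.17*a^5 + 4.61*a^4 - 4.29*a^3 - 0.88*a^2 + 4.91*a + 7.85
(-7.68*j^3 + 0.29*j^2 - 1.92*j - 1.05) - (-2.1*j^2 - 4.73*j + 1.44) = -7.68*j^3 + 2.39*j^2 + 2.81*j - 2.49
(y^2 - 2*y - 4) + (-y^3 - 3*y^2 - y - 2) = -y^3 - 2*y^2 - 3*y - 6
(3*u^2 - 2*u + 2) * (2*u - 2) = 6*u^3 - 10*u^2 + 8*u - 4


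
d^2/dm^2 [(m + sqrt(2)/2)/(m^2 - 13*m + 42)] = ((2*m - 13)^2*(2*m + sqrt(2)) + (-6*m - sqrt(2) + 26)*(m^2 - 13*m + 42))/(m^2 - 13*m + 42)^3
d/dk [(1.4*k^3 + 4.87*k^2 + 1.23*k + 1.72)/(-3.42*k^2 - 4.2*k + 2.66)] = (-4.788*k^4 - 11.76*k^3 - 5.0754*k^2 + 37.6732*k + 10.4958)/(11.6964*k^4 + 28.728*k^3 - 0.554400000000001*k^2 - 22.344*k + 7.0756)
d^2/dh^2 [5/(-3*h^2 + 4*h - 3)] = 10*(9*h^2 - 12*h - 4*(3*h - 2)^2 + 9)/(3*h^2 - 4*h + 3)^3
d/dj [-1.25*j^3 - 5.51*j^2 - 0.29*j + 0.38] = -3.75*j^2 - 11.02*j - 0.29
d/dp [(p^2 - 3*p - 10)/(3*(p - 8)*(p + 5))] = 10*(3 - 2*p)/(p^4 - 6*p^3 - 71*p^2 + 240*p + 1600)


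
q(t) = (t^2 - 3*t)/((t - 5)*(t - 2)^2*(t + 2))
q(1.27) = 0.34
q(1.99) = 1673.54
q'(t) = (2*t - 3)/((t - 5)*(t - 2)^2*(t + 2)) - (t^2 - 3*t)/((t - 5)*(t - 2)^2*(t + 2)^2) - 2*(t^2 - 3*t)/((t - 5)*(t - 2)^3*(t + 2)) - (t^2 - 3*t)/((t - 5)^2*(t - 2)^2*(t + 2)) = 2*(-t^4 + 6*t^3 - 9*t^2 + 5*t - 30)/(t^7 - 12*t^6 + 37*t^5 + 46*t^4 - 344*t^3 + 208*t^2 + 720*t - 800)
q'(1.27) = 0.98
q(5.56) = 0.27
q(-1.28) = -0.11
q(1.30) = 0.37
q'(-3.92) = 0.03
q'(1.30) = 1.11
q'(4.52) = -0.70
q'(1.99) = 334027.77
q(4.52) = -0.35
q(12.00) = 0.01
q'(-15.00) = 0.00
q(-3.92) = 0.05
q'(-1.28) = 0.18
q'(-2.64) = 0.22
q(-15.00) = 0.00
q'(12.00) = 0.00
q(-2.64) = 0.14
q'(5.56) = -0.51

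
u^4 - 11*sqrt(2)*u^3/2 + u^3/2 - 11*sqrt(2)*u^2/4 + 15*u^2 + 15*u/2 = u*(u + 1/2)*(u - 3*sqrt(2))*(u - 5*sqrt(2)/2)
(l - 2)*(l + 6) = l^2 + 4*l - 12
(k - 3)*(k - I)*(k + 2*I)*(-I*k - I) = -I*k^4 + k^3 + 2*I*k^3 - 2*k^2 + I*k^2 - 3*k + 4*I*k + 6*I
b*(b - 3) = b^2 - 3*b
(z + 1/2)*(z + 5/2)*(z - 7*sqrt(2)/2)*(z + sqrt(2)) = z^4 - 5*sqrt(2)*z^3/2 + 3*z^3 - 15*sqrt(2)*z^2/2 - 23*z^2/4 - 21*z - 25*sqrt(2)*z/8 - 35/4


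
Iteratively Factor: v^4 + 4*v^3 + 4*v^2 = (v)*(v^3 + 4*v^2 + 4*v) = v*(v + 2)*(v^2 + 2*v) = v^2*(v + 2)*(v + 2)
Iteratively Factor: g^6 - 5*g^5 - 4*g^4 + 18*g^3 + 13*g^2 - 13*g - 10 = (g + 1)*(g^5 - 6*g^4 + 2*g^3 + 16*g^2 - 3*g - 10) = (g - 5)*(g + 1)*(g^4 - g^3 - 3*g^2 + g + 2) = (g - 5)*(g - 1)*(g + 1)*(g^3 - 3*g - 2) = (g - 5)*(g - 1)*(g + 1)^2*(g^2 - g - 2) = (g - 5)*(g - 2)*(g - 1)*(g + 1)^2*(g + 1)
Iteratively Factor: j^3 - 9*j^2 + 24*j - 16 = (j - 1)*(j^2 - 8*j + 16) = (j - 4)*(j - 1)*(j - 4)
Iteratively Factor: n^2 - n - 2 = (n + 1)*(n - 2)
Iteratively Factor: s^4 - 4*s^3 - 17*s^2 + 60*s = (s - 5)*(s^3 + s^2 - 12*s) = (s - 5)*(s - 3)*(s^2 + 4*s) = s*(s - 5)*(s - 3)*(s + 4)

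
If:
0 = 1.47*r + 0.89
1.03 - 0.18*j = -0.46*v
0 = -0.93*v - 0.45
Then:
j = 4.49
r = -0.61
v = -0.48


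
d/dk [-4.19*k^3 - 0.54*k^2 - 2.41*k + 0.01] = -12.57*k^2 - 1.08*k - 2.41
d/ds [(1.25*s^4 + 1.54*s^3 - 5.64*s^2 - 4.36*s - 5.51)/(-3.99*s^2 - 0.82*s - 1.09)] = (-9.975*s^5 - 9.2196*s^4 - 7.97560000000001*s^3 - 17.8074*s^2 - 31.6746*s + 0.234200000000001)/(15.9201*s^4 + 6.5436*s^3 + 9.3706*s^2 + 1.7876*s + 1.1881)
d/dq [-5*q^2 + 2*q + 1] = 2 - 10*q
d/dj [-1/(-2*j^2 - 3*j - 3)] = (-4*j - 3)/(2*j^2 + 3*j + 3)^2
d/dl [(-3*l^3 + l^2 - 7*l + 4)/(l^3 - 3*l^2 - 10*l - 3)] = (8*l^4 + 74*l^3 - 16*l^2 + 18*l + 61)/(l^6 - 6*l^5 - 11*l^4 + 54*l^3 + 118*l^2 + 60*l + 9)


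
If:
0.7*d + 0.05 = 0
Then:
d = -0.07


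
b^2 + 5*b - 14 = (b - 2)*(b + 7)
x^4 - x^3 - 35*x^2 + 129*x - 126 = (x - 3)^2*(x - 2)*(x + 7)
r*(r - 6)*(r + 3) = r^3 - 3*r^2 - 18*r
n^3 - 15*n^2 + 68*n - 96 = (n - 8)*(n - 4)*(n - 3)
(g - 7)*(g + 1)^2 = g^3 - 5*g^2 - 13*g - 7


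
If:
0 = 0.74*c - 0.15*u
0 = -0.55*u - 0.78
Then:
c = -0.29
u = -1.42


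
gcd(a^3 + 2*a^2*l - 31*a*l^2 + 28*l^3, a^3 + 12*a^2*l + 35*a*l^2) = a + 7*l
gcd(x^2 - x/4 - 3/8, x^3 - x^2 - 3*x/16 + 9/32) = x^2 - x/4 - 3/8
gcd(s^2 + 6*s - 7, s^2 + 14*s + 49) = s + 7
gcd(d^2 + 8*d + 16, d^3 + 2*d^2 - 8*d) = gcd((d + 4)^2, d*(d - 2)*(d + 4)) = d + 4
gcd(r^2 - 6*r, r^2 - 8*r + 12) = r - 6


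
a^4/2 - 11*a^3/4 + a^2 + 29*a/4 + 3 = (a/2 + 1/4)*(a - 4)*(a - 3)*(a + 1)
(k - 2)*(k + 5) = k^2 + 3*k - 10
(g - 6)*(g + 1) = g^2 - 5*g - 6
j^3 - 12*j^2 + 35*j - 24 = (j - 8)*(j - 3)*(j - 1)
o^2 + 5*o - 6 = (o - 1)*(o + 6)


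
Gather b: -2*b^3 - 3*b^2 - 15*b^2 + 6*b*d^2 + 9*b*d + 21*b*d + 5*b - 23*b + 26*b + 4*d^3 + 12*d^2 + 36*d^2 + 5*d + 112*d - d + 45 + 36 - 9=-2*b^3 - 18*b^2 + b*(6*d^2 + 30*d + 8) + 4*d^3 + 48*d^2 + 116*d + 72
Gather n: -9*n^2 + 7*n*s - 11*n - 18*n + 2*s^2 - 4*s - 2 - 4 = -9*n^2 + n*(7*s - 29) + 2*s^2 - 4*s - 6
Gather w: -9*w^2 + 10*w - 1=-9*w^2 + 10*w - 1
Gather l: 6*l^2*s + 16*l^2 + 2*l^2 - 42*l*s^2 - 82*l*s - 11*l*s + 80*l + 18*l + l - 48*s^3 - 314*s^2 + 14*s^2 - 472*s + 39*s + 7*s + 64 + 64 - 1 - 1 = l^2*(6*s + 18) + l*(-42*s^2 - 93*s + 99) - 48*s^3 - 300*s^2 - 426*s + 126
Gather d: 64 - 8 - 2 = 54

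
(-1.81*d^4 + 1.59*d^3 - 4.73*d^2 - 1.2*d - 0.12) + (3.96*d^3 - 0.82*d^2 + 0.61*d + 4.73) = -1.81*d^4 + 5.55*d^3 - 5.55*d^2 - 0.59*d + 4.61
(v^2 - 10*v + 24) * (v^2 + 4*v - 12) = v^4 - 6*v^3 - 28*v^2 + 216*v - 288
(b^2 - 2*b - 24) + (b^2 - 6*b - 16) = 2*b^2 - 8*b - 40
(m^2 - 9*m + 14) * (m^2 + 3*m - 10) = m^4 - 6*m^3 - 23*m^2 + 132*m - 140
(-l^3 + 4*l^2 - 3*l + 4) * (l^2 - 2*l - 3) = -l^5 + 6*l^4 - 8*l^3 - 2*l^2 + l - 12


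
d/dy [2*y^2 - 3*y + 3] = 4*y - 3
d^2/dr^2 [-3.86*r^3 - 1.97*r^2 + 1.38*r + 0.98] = -23.16*r - 3.94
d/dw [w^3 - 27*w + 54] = 3*w^2 - 27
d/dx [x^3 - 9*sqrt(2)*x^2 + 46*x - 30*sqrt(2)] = 3*x^2 - 18*sqrt(2)*x + 46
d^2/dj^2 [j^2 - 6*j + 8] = 2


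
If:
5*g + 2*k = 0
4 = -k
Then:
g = 8/5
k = -4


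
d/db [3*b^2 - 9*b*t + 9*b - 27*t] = 6*b - 9*t + 9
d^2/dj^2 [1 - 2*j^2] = -4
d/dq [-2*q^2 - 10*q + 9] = -4*q - 10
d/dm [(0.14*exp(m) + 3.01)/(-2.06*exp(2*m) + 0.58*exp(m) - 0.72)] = (0.2884*exp(2*m) + 12.4012*exp(m) - 1.8466)*exp(m)/(4.2436*exp(4*m) - 2.3896*exp(3*m) + 3.3028*exp(2*m) - 0.8352*exp(m) + 0.5184)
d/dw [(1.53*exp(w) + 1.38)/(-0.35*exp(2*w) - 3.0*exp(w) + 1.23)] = (0.5355*exp(2*w) + 0.966*exp(w) + 6.0219)*exp(w)/(0.1225*exp(4*w) + 2.1*exp(3*w) + 8.139*exp(2*w) - 7.38*exp(w) + 1.5129)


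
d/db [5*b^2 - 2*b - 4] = 10*b - 2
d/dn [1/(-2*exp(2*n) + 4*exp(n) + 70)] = (exp(n) - 1)*exp(n)/(-exp(2*n) + 2*exp(n) + 35)^2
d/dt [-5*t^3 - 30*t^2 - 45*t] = -15*t^2 - 60*t - 45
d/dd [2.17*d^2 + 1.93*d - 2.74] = 4.34*d + 1.93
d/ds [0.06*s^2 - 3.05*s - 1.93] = 0.12*s - 3.05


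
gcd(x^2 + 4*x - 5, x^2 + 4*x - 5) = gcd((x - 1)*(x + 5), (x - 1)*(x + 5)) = x^2 + 4*x - 5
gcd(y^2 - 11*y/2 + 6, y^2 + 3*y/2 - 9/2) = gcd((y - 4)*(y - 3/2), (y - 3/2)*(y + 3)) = y - 3/2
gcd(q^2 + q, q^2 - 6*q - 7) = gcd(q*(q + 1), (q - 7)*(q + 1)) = q + 1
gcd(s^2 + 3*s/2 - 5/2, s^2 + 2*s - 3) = s - 1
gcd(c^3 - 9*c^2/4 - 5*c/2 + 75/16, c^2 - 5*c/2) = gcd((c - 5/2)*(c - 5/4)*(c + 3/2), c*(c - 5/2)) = c - 5/2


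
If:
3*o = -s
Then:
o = -s/3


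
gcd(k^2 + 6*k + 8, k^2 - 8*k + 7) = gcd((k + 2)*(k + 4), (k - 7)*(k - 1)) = 1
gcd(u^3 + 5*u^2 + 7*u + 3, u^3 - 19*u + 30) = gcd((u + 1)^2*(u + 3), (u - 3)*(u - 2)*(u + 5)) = 1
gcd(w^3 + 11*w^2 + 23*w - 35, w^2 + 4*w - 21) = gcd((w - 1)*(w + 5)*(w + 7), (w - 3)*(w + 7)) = w + 7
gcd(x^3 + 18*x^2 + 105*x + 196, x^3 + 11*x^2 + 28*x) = x^2 + 11*x + 28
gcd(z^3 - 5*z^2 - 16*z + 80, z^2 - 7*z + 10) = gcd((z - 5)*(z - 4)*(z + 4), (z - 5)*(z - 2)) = z - 5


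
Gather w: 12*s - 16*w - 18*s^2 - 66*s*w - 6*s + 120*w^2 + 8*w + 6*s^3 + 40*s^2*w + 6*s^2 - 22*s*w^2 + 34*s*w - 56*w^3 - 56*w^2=6*s^3 - 12*s^2 + 6*s - 56*w^3 + w^2*(64 - 22*s) + w*(40*s^2 - 32*s - 8)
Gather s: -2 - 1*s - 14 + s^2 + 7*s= s^2 + 6*s - 16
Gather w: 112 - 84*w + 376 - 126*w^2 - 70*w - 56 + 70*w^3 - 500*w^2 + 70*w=70*w^3 - 626*w^2 - 84*w + 432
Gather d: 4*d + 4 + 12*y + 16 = 4*d + 12*y + 20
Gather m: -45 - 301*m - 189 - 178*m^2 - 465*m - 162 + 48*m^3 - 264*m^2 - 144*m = 48*m^3 - 442*m^2 - 910*m - 396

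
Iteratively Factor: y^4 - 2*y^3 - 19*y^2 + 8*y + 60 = (y + 3)*(y^3 - 5*y^2 - 4*y + 20) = (y - 5)*(y + 3)*(y^2 - 4) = (y - 5)*(y - 2)*(y + 3)*(y + 2)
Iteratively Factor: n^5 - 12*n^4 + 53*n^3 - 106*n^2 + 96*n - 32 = (n - 1)*(n^4 - 11*n^3 + 42*n^2 - 64*n + 32) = (n - 4)*(n - 1)*(n^3 - 7*n^2 + 14*n - 8) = (n - 4)*(n - 1)^2*(n^2 - 6*n + 8) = (n - 4)^2*(n - 1)^2*(n - 2)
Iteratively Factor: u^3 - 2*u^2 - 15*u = (u + 3)*(u^2 - 5*u) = u*(u + 3)*(u - 5)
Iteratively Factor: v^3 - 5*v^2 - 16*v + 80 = (v + 4)*(v^2 - 9*v + 20) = (v - 5)*(v + 4)*(v - 4)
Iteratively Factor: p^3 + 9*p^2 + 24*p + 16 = (p + 1)*(p^2 + 8*p + 16) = (p + 1)*(p + 4)*(p + 4)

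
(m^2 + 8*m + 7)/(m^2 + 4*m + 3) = (m + 7)/(m + 3)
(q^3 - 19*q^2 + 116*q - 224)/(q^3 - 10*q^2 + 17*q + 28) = (q - 8)/(q + 1)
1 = 1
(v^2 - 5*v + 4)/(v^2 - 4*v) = (v - 1)/v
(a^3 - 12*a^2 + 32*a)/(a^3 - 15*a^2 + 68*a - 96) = a/(a - 3)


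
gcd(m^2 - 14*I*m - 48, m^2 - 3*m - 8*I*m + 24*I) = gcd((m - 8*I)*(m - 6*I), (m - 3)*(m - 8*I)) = m - 8*I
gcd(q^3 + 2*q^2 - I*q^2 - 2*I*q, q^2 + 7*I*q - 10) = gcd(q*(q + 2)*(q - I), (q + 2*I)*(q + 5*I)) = 1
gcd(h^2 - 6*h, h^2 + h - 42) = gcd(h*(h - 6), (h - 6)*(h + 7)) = h - 6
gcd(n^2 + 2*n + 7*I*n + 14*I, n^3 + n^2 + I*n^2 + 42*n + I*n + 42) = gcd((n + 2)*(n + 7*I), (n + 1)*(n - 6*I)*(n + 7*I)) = n + 7*I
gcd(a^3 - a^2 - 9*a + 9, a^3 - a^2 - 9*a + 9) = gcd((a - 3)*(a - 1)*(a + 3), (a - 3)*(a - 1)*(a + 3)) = a^3 - a^2 - 9*a + 9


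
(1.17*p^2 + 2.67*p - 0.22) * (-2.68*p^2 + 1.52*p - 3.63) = -3.1356*p^4 - 5.3772*p^3 + 0.4009*p^2 - 10.0265*p + 0.7986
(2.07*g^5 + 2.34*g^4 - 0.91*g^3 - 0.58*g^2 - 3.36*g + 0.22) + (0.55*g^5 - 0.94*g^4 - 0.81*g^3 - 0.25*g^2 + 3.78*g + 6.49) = 2.62*g^5 + 1.4*g^4 - 1.72*g^3 - 0.83*g^2 + 0.42*g + 6.71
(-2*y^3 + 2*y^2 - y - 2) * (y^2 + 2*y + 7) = -2*y^5 - 2*y^4 - 11*y^3 + 10*y^2 - 11*y - 14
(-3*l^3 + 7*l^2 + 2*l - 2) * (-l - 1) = 3*l^4 - 4*l^3 - 9*l^2 + 2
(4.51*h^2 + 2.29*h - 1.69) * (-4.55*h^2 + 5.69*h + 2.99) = -20.5205*h^4 + 15.2424*h^3 + 34.2045*h^2 - 2.769*h - 5.0531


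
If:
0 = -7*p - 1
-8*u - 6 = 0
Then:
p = -1/7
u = -3/4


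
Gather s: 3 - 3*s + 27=30 - 3*s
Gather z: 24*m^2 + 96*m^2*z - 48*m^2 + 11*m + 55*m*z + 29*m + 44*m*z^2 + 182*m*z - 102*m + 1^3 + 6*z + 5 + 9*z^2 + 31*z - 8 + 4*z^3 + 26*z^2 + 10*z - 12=-24*m^2 - 62*m + 4*z^3 + z^2*(44*m + 35) + z*(96*m^2 + 237*m + 47) - 14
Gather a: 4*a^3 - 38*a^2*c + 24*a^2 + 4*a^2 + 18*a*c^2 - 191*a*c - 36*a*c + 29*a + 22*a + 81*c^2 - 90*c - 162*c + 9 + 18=4*a^3 + a^2*(28 - 38*c) + a*(18*c^2 - 227*c + 51) + 81*c^2 - 252*c + 27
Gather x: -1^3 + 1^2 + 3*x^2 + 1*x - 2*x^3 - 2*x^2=-2*x^3 + x^2 + x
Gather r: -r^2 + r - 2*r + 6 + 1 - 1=-r^2 - r + 6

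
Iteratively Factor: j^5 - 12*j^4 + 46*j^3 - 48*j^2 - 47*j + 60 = (j - 5)*(j^4 - 7*j^3 + 11*j^2 + 7*j - 12) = (j - 5)*(j - 3)*(j^3 - 4*j^2 - j + 4) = (j - 5)*(j - 3)*(j + 1)*(j^2 - 5*j + 4) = (j - 5)*(j - 3)*(j - 1)*(j + 1)*(j - 4)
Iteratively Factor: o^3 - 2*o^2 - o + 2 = (o - 2)*(o^2 - 1) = (o - 2)*(o + 1)*(o - 1)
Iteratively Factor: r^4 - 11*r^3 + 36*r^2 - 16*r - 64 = (r + 1)*(r^3 - 12*r^2 + 48*r - 64) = (r - 4)*(r + 1)*(r^2 - 8*r + 16) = (r - 4)^2*(r + 1)*(r - 4)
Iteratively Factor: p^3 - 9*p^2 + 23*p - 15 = (p - 3)*(p^2 - 6*p + 5) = (p - 5)*(p - 3)*(p - 1)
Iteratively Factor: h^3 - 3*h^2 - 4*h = (h + 1)*(h^2 - 4*h) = h*(h + 1)*(h - 4)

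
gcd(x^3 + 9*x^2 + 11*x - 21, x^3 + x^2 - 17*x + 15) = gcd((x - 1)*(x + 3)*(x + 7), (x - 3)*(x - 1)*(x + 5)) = x - 1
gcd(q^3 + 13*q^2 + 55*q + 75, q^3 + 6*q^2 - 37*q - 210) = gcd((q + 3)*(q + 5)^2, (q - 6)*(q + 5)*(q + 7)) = q + 5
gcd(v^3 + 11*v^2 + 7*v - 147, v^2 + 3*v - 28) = v + 7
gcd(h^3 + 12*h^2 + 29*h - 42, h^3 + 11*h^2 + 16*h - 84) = h^2 + 13*h + 42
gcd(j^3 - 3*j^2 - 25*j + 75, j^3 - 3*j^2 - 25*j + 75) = j^3 - 3*j^2 - 25*j + 75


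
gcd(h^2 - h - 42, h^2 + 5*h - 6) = h + 6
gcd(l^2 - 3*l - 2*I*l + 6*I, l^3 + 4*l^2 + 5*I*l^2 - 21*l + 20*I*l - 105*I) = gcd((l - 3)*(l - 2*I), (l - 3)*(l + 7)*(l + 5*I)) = l - 3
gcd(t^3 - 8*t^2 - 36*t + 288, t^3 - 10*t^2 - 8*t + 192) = t^2 - 14*t + 48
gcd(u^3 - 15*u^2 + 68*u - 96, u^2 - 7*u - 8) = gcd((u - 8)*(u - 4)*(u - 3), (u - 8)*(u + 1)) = u - 8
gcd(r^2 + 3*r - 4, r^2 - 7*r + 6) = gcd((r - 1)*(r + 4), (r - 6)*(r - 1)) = r - 1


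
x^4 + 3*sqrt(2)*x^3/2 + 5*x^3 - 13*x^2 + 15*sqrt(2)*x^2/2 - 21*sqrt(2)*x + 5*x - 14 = (x - 2)*(x + 7)*(x + sqrt(2)/2)*(x + sqrt(2))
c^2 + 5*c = c*(c + 5)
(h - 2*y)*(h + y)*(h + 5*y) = h^3 + 4*h^2*y - 7*h*y^2 - 10*y^3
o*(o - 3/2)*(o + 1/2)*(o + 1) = o^4 - 7*o^2/4 - 3*o/4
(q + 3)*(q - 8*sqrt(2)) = q^2 - 8*sqrt(2)*q + 3*q - 24*sqrt(2)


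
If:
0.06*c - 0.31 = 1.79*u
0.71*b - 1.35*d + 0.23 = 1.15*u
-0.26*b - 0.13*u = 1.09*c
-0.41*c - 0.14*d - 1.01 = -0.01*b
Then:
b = 32.38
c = -7.67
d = 17.56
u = -0.43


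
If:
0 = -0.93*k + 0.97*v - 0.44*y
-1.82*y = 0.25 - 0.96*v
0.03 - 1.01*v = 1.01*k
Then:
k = 0.05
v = -0.02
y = -0.15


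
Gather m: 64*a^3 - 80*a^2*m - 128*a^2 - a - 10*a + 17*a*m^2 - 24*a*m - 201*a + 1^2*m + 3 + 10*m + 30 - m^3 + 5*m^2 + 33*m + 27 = 64*a^3 - 128*a^2 - 212*a - m^3 + m^2*(17*a + 5) + m*(-80*a^2 - 24*a + 44) + 60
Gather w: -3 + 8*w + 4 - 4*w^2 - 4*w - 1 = -4*w^2 + 4*w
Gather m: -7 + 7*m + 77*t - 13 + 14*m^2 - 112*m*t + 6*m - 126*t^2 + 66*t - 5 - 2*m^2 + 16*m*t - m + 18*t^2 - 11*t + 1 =12*m^2 + m*(12 - 96*t) - 108*t^2 + 132*t - 24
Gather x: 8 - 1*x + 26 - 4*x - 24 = 10 - 5*x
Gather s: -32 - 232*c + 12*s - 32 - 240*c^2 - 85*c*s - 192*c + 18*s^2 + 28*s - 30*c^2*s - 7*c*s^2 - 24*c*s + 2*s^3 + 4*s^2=-240*c^2 - 424*c + 2*s^3 + s^2*(22 - 7*c) + s*(-30*c^2 - 109*c + 40) - 64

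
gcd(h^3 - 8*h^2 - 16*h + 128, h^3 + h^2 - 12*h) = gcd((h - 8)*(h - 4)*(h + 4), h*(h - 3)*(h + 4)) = h + 4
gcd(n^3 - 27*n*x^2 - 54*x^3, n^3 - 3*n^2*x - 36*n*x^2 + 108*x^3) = -n + 6*x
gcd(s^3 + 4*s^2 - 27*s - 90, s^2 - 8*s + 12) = 1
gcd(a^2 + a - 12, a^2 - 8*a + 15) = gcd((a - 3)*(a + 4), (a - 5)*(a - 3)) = a - 3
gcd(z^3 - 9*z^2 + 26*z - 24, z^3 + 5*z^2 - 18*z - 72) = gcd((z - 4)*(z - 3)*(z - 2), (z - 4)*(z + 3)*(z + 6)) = z - 4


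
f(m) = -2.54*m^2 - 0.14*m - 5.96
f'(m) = -5.08*m - 0.14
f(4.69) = -62.49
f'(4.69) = -23.97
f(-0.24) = -6.07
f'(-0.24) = 1.08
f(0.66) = -7.16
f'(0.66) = -3.49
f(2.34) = -20.20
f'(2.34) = -12.03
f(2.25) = -19.13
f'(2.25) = -11.57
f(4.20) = -51.35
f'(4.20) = -21.48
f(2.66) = -24.30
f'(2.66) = -13.65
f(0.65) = -7.12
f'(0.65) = -3.44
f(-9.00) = -210.44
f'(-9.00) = 45.58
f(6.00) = -98.24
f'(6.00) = -30.62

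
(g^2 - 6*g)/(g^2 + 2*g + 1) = g*(g - 6)/(g^2 + 2*g + 1)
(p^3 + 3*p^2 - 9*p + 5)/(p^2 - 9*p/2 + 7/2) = 2*(p^2 + 4*p - 5)/(2*p - 7)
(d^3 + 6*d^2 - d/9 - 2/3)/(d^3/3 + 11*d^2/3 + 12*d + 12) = (9*d^2 - 1)/(3*(d^2 + 5*d + 6))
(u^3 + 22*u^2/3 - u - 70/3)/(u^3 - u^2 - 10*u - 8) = (3*u^2 + 16*u - 35)/(3*(u^2 - 3*u - 4))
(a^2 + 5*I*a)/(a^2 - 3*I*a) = (a + 5*I)/(a - 3*I)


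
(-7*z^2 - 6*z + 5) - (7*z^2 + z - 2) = -14*z^2 - 7*z + 7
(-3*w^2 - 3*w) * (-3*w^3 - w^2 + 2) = 9*w^5 + 12*w^4 + 3*w^3 - 6*w^2 - 6*w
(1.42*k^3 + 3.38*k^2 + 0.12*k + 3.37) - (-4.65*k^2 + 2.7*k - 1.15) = 1.42*k^3 + 8.03*k^2 - 2.58*k + 4.52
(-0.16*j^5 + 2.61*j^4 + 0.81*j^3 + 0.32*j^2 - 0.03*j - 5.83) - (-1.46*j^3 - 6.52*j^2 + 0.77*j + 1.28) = -0.16*j^5 + 2.61*j^4 + 2.27*j^3 + 6.84*j^2 - 0.8*j - 7.11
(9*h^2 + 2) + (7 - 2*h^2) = 7*h^2 + 9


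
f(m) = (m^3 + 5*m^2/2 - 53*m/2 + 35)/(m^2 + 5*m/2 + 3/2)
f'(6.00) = 1.17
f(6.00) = 3.47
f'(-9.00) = 1.77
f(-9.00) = -4.22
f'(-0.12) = -80.84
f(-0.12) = 31.47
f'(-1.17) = -2944.72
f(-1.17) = -1209.01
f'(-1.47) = 170541.72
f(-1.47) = -5402.89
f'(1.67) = -1.35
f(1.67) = 0.28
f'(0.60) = -13.30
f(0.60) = 6.02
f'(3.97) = 1.05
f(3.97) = 1.17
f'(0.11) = -41.85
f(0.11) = 17.97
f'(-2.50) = 99.00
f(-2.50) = 67.50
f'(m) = (-2*m - 5/2)*(m^3 + 5*m^2/2 - 53*m/2 + 35)/(m^2 + 5*m/2 + 3/2)^2 + (3*m^2 + 5*m - 53/2)/(m^2 + 5*m/2 + 3/2)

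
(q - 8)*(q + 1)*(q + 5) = q^3 - 2*q^2 - 43*q - 40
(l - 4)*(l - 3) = l^2 - 7*l + 12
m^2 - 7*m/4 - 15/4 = (m - 3)*(m + 5/4)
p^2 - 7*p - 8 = (p - 8)*(p + 1)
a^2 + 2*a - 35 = (a - 5)*(a + 7)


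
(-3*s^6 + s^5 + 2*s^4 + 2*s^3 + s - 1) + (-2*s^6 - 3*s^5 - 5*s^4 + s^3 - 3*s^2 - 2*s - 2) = -5*s^6 - 2*s^5 - 3*s^4 + 3*s^3 - 3*s^2 - s - 3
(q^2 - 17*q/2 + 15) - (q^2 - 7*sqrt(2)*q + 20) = -17*q/2 + 7*sqrt(2)*q - 5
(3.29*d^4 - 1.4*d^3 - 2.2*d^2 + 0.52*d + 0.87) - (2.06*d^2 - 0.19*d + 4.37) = 3.29*d^4 - 1.4*d^3 - 4.26*d^2 + 0.71*d - 3.5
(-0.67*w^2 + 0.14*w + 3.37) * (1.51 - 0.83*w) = 0.5561*w^3 - 1.1279*w^2 - 2.5857*w + 5.0887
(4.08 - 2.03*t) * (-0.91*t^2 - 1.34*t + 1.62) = 1.8473*t^3 - 0.9926*t^2 - 8.7558*t + 6.6096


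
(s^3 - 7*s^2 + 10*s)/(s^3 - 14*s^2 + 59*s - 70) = s/(s - 7)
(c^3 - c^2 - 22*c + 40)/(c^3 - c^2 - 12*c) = (c^2 + 3*c - 10)/(c*(c + 3))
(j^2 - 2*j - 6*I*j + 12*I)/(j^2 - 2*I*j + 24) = (j - 2)/(j + 4*I)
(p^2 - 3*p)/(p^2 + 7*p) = (p - 3)/(p + 7)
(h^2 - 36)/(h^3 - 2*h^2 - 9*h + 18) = (h^2 - 36)/(h^3 - 2*h^2 - 9*h + 18)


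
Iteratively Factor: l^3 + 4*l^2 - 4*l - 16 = (l + 2)*(l^2 + 2*l - 8) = (l + 2)*(l + 4)*(l - 2)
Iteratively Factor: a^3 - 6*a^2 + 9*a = (a - 3)*(a^2 - 3*a) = a*(a - 3)*(a - 3)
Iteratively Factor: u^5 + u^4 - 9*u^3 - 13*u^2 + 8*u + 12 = (u - 3)*(u^4 + 4*u^3 + 3*u^2 - 4*u - 4) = (u - 3)*(u + 1)*(u^3 + 3*u^2 - 4) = (u - 3)*(u - 1)*(u + 1)*(u^2 + 4*u + 4) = (u - 3)*(u - 1)*(u + 1)*(u + 2)*(u + 2)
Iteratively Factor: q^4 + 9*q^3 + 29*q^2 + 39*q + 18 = (q + 3)*(q^3 + 6*q^2 + 11*q + 6) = (q + 3)^2*(q^2 + 3*q + 2) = (q + 1)*(q + 3)^2*(q + 2)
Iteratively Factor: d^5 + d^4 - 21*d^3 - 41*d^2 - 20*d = (d - 5)*(d^4 + 6*d^3 + 9*d^2 + 4*d) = (d - 5)*(d + 1)*(d^3 + 5*d^2 + 4*d) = d*(d - 5)*(d + 1)*(d^2 + 5*d + 4) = d*(d - 5)*(d + 1)^2*(d + 4)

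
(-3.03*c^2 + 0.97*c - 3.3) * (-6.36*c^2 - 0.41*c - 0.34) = 19.2708*c^4 - 4.9269*c^3 + 21.6205*c^2 + 1.0232*c + 1.122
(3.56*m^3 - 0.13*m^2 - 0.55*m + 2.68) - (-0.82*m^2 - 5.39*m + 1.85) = 3.56*m^3 + 0.69*m^2 + 4.84*m + 0.83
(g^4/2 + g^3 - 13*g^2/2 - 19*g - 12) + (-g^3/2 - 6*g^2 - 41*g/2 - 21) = g^4/2 + g^3/2 - 25*g^2/2 - 79*g/2 - 33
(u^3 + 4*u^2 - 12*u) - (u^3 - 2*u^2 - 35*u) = 6*u^2 + 23*u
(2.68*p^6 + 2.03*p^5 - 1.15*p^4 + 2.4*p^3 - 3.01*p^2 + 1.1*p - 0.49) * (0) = 0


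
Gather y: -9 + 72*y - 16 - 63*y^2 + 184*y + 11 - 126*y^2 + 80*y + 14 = -189*y^2 + 336*y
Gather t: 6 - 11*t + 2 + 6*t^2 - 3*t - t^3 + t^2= -t^3 + 7*t^2 - 14*t + 8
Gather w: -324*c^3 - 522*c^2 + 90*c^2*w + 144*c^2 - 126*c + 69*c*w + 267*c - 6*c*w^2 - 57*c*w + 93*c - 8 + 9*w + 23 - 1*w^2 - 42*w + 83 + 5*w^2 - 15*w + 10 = -324*c^3 - 378*c^2 + 234*c + w^2*(4 - 6*c) + w*(90*c^2 + 12*c - 48) + 108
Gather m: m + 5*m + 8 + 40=6*m + 48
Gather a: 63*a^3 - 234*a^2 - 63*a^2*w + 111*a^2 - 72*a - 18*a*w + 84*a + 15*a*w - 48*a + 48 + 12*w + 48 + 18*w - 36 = 63*a^3 + a^2*(-63*w - 123) + a*(-3*w - 36) + 30*w + 60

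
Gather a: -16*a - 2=-16*a - 2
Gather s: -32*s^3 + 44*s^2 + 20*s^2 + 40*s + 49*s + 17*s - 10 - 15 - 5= -32*s^3 + 64*s^2 + 106*s - 30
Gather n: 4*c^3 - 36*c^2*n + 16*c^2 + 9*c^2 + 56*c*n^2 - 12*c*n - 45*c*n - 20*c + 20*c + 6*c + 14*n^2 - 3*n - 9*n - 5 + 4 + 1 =4*c^3 + 25*c^2 + 6*c + n^2*(56*c + 14) + n*(-36*c^2 - 57*c - 12)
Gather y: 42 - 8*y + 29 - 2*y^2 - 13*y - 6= -2*y^2 - 21*y + 65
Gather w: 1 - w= 1 - w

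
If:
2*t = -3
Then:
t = -3/2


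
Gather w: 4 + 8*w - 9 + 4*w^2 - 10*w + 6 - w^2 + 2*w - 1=3*w^2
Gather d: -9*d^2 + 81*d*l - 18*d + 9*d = -9*d^2 + d*(81*l - 9)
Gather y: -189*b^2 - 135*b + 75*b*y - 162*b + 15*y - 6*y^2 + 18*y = -189*b^2 - 297*b - 6*y^2 + y*(75*b + 33)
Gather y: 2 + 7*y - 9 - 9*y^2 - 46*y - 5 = -9*y^2 - 39*y - 12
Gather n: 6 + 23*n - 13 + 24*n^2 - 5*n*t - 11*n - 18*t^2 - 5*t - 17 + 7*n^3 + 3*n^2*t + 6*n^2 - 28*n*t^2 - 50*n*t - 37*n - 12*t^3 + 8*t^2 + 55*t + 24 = 7*n^3 + n^2*(3*t + 30) + n*(-28*t^2 - 55*t - 25) - 12*t^3 - 10*t^2 + 50*t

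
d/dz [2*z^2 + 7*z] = 4*z + 7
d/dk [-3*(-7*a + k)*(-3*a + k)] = 30*a - 6*k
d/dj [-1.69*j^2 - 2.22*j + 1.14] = -3.38*j - 2.22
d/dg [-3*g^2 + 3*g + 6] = 3 - 6*g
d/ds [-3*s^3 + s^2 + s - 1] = -9*s^2 + 2*s + 1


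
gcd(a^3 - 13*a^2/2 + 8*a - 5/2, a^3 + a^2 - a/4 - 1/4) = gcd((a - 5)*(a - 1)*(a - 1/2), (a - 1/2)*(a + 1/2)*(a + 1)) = a - 1/2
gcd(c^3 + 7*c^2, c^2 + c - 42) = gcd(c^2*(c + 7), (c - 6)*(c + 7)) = c + 7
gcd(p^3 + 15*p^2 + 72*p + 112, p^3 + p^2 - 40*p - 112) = p^2 + 8*p + 16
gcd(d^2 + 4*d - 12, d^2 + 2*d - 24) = d + 6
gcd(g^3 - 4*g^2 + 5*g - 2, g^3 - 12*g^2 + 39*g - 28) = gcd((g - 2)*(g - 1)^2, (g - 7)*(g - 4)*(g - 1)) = g - 1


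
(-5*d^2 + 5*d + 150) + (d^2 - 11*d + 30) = -4*d^2 - 6*d + 180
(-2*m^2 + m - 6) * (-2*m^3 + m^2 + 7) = 4*m^5 - 4*m^4 + 13*m^3 - 20*m^2 + 7*m - 42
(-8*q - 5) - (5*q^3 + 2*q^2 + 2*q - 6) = -5*q^3 - 2*q^2 - 10*q + 1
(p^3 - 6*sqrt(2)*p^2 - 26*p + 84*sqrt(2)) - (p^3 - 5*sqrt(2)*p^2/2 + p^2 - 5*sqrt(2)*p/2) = -7*sqrt(2)*p^2/2 - p^2 - 26*p + 5*sqrt(2)*p/2 + 84*sqrt(2)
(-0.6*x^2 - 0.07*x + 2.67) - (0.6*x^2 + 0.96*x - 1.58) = -1.2*x^2 - 1.03*x + 4.25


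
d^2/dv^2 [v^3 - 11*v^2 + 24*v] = 6*v - 22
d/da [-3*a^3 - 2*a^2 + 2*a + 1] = -9*a^2 - 4*a + 2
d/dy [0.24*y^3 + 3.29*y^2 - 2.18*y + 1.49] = 0.72*y^2 + 6.58*y - 2.18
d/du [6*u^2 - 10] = 12*u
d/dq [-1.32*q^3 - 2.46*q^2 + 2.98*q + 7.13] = -3.96*q^2 - 4.92*q + 2.98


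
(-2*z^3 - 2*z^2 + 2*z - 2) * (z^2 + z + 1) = -2*z^5 - 4*z^4 - 2*z^3 - 2*z^2 - 2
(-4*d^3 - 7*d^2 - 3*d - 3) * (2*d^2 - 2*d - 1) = -8*d^5 - 6*d^4 + 12*d^3 + 7*d^2 + 9*d + 3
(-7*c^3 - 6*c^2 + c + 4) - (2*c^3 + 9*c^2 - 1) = -9*c^3 - 15*c^2 + c + 5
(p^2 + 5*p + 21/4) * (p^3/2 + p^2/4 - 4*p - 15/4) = p^5/2 + 11*p^4/4 - p^3/8 - 359*p^2/16 - 159*p/4 - 315/16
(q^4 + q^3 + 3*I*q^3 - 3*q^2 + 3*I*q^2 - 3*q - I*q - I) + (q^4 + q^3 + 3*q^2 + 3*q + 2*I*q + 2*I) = 2*q^4 + 2*q^3 + 3*I*q^3 + 3*I*q^2 + I*q + I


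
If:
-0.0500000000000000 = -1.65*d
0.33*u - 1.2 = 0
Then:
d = 0.03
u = 3.64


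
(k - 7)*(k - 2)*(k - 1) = k^3 - 10*k^2 + 23*k - 14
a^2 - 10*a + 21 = (a - 7)*(a - 3)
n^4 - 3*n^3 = n^3*(n - 3)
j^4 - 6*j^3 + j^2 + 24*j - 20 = (j - 5)*(j - 2)*(j - 1)*(j + 2)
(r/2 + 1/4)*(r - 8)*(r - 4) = r^3/2 - 23*r^2/4 + 13*r + 8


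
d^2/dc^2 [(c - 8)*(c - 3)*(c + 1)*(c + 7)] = 12*c^2 - 18*c - 114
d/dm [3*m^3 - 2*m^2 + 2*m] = 9*m^2 - 4*m + 2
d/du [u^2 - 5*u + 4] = 2*u - 5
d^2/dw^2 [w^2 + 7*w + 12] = 2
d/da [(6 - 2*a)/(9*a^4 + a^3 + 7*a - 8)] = 2*(-9*a^4 - a^3 - 7*a + (a - 3)*(36*a^3 + 3*a^2 + 7) + 8)/(9*a^4 + a^3 + 7*a - 8)^2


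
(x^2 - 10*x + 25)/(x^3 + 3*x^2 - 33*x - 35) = (x - 5)/(x^2 + 8*x + 7)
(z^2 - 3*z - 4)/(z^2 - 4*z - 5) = (z - 4)/(z - 5)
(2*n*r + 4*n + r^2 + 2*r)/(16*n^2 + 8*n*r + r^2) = (2*n*r + 4*n + r^2 + 2*r)/(16*n^2 + 8*n*r + r^2)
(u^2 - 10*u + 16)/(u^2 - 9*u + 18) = (u^2 - 10*u + 16)/(u^2 - 9*u + 18)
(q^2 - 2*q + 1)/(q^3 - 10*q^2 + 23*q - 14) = (q - 1)/(q^2 - 9*q + 14)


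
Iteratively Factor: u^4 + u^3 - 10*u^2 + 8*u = (u)*(u^3 + u^2 - 10*u + 8) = u*(u - 2)*(u^2 + 3*u - 4) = u*(u - 2)*(u + 4)*(u - 1)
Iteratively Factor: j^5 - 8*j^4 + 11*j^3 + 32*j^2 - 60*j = (j - 5)*(j^4 - 3*j^3 - 4*j^2 + 12*j) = (j - 5)*(j + 2)*(j^3 - 5*j^2 + 6*j) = (j - 5)*(j - 2)*(j + 2)*(j^2 - 3*j) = (j - 5)*(j - 3)*(j - 2)*(j + 2)*(j)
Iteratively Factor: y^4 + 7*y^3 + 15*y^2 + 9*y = (y)*(y^3 + 7*y^2 + 15*y + 9) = y*(y + 1)*(y^2 + 6*y + 9) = y*(y + 1)*(y + 3)*(y + 3)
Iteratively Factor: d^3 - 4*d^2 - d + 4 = (d - 4)*(d^2 - 1) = (d - 4)*(d - 1)*(d + 1)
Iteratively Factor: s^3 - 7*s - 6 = (s - 3)*(s^2 + 3*s + 2) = (s - 3)*(s + 2)*(s + 1)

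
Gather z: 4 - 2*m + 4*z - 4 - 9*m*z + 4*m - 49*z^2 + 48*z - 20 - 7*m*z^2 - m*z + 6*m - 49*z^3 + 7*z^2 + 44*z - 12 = 8*m - 49*z^3 + z^2*(-7*m - 42) + z*(96 - 10*m) - 32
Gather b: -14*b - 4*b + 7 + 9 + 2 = 18 - 18*b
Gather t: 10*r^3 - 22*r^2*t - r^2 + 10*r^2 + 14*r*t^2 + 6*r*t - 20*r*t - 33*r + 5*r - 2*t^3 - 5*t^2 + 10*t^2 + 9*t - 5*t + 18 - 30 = 10*r^3 + 9*r^2 - 28*r - 2*t^3 + t^2*(14*r + 5) + t*(-22*r^2 - 14*r + 4) - 12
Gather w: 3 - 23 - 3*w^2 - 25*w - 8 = -3*w^2 - 25*w - 28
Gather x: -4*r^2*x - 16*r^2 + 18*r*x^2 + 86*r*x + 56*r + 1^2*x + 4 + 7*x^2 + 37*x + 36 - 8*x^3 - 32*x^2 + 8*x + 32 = -16*r^2 + 56*r - 8*x^3 + x^2*(18*r - 25) + x*(-4*r^2 + 86*r + 46) + 72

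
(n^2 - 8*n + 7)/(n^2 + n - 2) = (n - 7)/(n + 2)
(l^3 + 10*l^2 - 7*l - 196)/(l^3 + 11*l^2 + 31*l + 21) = (l^2 + 3*l - 28)/(l^2 + 4*l + 3)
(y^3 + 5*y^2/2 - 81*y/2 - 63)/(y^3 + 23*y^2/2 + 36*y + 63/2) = (y - 6)/(y + 3)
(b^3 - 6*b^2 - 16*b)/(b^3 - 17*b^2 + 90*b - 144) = b*(b + 2)/(b^2 - 9*b + 18)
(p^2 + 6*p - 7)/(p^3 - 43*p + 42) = 1/(p - 6)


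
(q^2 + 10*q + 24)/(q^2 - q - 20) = (q + 6)/(q - 5)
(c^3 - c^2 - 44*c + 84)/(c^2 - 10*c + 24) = (c^2 + 5*c - 14)/(c - 4)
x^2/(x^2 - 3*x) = x/(x - 3)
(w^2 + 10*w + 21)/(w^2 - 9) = (w + 7)/(w - 3)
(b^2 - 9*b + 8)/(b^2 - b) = (b - 8)/b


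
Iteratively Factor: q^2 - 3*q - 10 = (q + 2)*(q - 5)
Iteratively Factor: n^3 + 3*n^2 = (n)*(n^2 + 3*n) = n*(n + 3)*(n)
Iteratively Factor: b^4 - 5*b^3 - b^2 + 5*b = (b - 1)*(b^3 - 4*b^2 - 5*b) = (b - 5)*(b - 1)*(b^2 + b) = b*(b - 5)*(b - 1)*(b + 1)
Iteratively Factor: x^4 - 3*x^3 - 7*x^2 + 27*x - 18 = (x - 1)*(x^3 - 2*x^2 - 9*x + 18) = (x - 1)*(x + 3)*(x^2 - 5*x + 6) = (x - 2)*(x - 1)*(x + 3)*(x - 3)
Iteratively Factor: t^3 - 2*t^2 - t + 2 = (t + 1)*(t^2 - 3*t + 2) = (t - 1)*(t + 1)*(t - 2)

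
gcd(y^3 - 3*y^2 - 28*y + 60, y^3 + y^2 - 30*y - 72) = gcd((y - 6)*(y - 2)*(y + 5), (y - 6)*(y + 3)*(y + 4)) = y - 6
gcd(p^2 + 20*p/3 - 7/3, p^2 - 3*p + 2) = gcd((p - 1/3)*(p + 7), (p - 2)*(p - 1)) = 1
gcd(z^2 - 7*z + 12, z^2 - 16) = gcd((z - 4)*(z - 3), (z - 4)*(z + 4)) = z - 4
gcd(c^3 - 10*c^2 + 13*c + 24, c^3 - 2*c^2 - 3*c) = c^2 - 2*c - 3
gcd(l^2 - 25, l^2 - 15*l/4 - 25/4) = l - 5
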